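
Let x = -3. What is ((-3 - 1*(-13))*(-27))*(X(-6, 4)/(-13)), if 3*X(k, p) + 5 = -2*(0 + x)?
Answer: 90/13 ≈ 6.9231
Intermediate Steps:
X(k, p) = ⅓ (X(k, p) = -5/3 + (-2*(0 - 3))/3 = -5/3 + (-2*(-3))/3 = -5/3 + (⅓)*6 = -5/3 + 2 = ⅓)
((-3 - 1*(-13))*(-27))*(X(-6, 4)/(-13)) = ((-3 - 1*(-13))*(-27))*((⅓)/(-13)) = ((-3 + 13)*(-27))*((⅓)*(-1/13)) = (10*(-27))*(-1/39) = -270*(-1/39) = 90/13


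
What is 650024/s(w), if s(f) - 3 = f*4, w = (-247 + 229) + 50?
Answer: 650024/131 ≈ 4962.0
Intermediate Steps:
w = 32 (w = -18 + 50 = 32)
s(f) = 3 + 4*f (s(f) = 3 + f*4 = 3 + 4*f)
650024/s(w) = 650024/(3 + 4*32) = 650024/(3 + 128) = 650024/131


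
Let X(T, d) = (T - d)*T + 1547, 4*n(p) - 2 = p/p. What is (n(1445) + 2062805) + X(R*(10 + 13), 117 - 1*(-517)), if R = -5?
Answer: 8601951/4 ≈ 2.1505e+6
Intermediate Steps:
n(p) = ¾ (n(p) = ½ + (p/p)/4 = ½ + (¼)*1 = ½ + ¼ = ¾)
X(T, d) = 1547 + T*(T - d) (X(T, d) = T*(T - d) + 1547 = 1547 + T*(T - d))
(n(1445) + 2062805) + X(R*(10 + 13), 117 - 1*(-517)) = (¾ + 2062805) + (1547 + (-5*(10 + 13))² - (-5*(10 + 13))*(117 - 1*(-517))) = 8251223/4 + (1547 + (-5*23)² - (-5*23)*(117 + 517)) = 8251223/4 + (1547 + (-115)² - 1*(-115)*634) = 8251223/4 + (1547 + 13225 + 72910) = 8251223/4 + 87682 = 8601951/4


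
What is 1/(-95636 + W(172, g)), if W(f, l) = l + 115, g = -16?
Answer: -1/95537 ≈ -1.0467e-5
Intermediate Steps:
W(f, l) = 115 + l
1/(-95636 + W(172, g)) = 1/(-95636 + (115 - 16)) = 1/(-95636 + 99) = 1/(-95537) = -1/95537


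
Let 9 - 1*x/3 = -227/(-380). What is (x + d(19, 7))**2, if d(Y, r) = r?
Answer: 149793121/144400 ≈ 1037.3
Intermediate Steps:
x = 9579/380 (x = 27 - (-681)/(-380) = 27 - (-681)*(-1)/380 = 27 - 3*227/380 = 27 - 681/380 = 9579/380 ≈ 25.208)
(x + d(19, 7))**2 = (9579/380 + 7)**2 = (12239/380)**2 = 149793121/144400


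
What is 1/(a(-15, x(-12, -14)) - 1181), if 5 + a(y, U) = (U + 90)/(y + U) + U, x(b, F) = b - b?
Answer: -1/1192 ≈ -0.00083893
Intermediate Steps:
x(b, F) = 0
a(y, U) = -5 + U + (90 + U)/(U + y) (a(y, U) = -5 + ((U + 90)/(y + U) + U) = -5 + ((90 + U)/(U + y) + U) = -5 + (U + (90 + U)/(U + y)) = -5 + U + (90 + U)/(U + y))
1/(a(-15, x(-12, -14)) - 1181) = 1/((90 + 0**2 - 5*(-15) - 4*0 + 0*(-15))/(0 - 15) - 1181) = 1/((90 + 0 + 75 + 0 + 0)/(-15) - 1181) = 1/(-1/15*165 - 1181) = 1/(-11 - 1181) = 1/(-1192) = -1/1192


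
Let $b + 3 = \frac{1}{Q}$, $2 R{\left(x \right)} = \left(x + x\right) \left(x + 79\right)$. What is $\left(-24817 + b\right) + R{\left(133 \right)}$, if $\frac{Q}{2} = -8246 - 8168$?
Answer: $\frac{110827327}{32828} \approx 3376.0$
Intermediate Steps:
$R{\left(x \right)} = x \left(79 + x\right)$ ($R{\left(x \right)} = \frac{\left(x + x\right) \left(x + 79\right)}{2} = \frac{2 x \left(79 + x\right)}{2} = x \left(79 + x\right)$)
$Q = -32828$ ($Q = 2 \left(-8246 - 8168\right) = 2 \left(-16414\right) = -32828$)
$b = - \frac{98485}{32828}$ ($b = -3 + \frac{1}{-32828} = -3 - \frac{1}{32828} = - \frac{98485}{32828} \approx -3.0$)
$\left(-24817 + b\right) + R{\left(133 \right)} = \left(-24817 - \frac{98485}{32828}\right) + 133 \left(79 + 133\right) = - \frac{814790961}{32828} + 133 \cdot 212 = - \frac{814790961}{32828} + 28196 = \frac{110827327}{32828}$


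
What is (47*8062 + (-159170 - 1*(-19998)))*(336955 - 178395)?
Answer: 38013491520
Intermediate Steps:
(47*8062 + (-159170 - 1*(-19998)))*(336955 - 178395) = (378914 + (-159170 + 19998))*158560 = (378914 - 139172)*158560 = 239742*158560 = 38013491520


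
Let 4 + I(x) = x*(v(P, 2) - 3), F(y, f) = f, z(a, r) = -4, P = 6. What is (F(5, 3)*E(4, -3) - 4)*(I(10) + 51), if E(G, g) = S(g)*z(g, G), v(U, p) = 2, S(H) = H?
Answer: 1184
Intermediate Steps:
E(G, g) = -4*g (E(G, g) = g*(-4) = -4*g)
I(x) = -4 - x (I(x) = -4 + x*(2 - 3) = -4 + x*(-1) = -4 - x)
(F(5, 3)*E(4, -3) - 4)*(I(10) + 51) = (3*(-4*(-3)) - 4)*((-4 - 1*10) + 51) = (3*12 - 4)*((-4 - 10) + 51) = (36 - 4)*(-14 + 51) = 32*37 = 1184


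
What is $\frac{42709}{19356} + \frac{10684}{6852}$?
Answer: $\frac{13873377}{3684092} \approx 3.7658$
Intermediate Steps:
$\frac{42709}{19356} + \frac{10684}{6852} = 42709 \cdot \frac{1}{19356} + 10684 \cdot \frac{1}{6852} = \frac{42709}{19356} + \frac{2671}{1713} = \frac{13873377}{3684092}$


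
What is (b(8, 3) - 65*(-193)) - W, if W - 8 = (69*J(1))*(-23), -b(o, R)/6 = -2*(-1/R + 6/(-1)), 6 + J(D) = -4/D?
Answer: -3409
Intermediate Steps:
J(D) = -6 - 4/D
b(o, R) = -72 - 12/R (b(o, R) = -(-12)*(-1/R + 6/(-1)) = -(-12)*(-1/R + 6*(-1)) = -(-12)*(-1/R - 6) = -(-12)*(-6 - 1/R) = -6*(12 + 2/R) = -72 - 12/R)
W = 15878 (W = 8 + (69*(-6 - 4/1))*(-23) = 8 + (69*(-6 - 4*1))*(-23) = 8 + (69*(-6 - 4))*(-23) = 8 + (69*(-10))*(-23) = 8 - 690*(-23) = 8 + 15870 = 15878)
(b(8, 3) - 65*(-193)) - W = ((-72 - 12/3) - 65*(-193)) - 1*15878 = ((-72 - 12*⅓) + 12545) - 15878 = ((-72 - 4) + 12545) - 15878 = (-76 + 12545) - 15878 = 12469 - 15878 = -3409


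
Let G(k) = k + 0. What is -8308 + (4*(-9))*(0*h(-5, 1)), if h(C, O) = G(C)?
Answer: -8308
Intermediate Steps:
G(k) = k
h(C, O) = C
-8308 + (4*(-9))*(0*h(-5, 1)) = -8308 + (4*(-9))*(0*(-5)) = -8308 - 36*0 = -8308 + 0 = -8308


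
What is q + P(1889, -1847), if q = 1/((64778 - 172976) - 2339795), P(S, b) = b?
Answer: -4521443072/2447993 ≈ -1847.0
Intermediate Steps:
q = -1/2447993 (q = 1/(-108198 - 2339795) = 1/(-2447993) = -1/2447993 ≈ -4.0850e-7)
q + P(1889, -1847) = -1/2447993 - 1847 = -4521443072/2447993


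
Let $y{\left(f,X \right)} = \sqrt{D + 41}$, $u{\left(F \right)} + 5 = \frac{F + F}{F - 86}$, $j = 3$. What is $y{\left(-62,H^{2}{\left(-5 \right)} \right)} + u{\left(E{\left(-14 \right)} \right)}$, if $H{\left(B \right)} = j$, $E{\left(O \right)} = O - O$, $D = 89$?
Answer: $-5 + \sqrt{130} \approx 6.4018$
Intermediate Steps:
$E{\left(O \right)} = 0$
$H{\left(B \right)} = 3$
$u{\left(F \right)} = -5 + \frac{2 F}{-86 + F}$ ($u{\left(F \right)} = -5 + \frac{F + F}{F - 86} = -5 + \frac{2 F}{-86 + F}$)
$y{\left(f,X \right)} = \sqrt{130}$ ($y{\left(f,X \right)} = \sqrt{89 + 41} = \sqrt{130}$)
$y{\left(-62,H^{2}{\left(-5 \right)} \right)} + u{\left(E{\left(-14 \right)} \right)} = \sqrt{130} + \frac{430 - 0}{-86 + 0} = \sqrt{130} + \frac{430 + 0}{-86} = \sqrt{130} - 5 = -5 + \sqrt{130}$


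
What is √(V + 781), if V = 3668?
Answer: √4449 ≈ 66.701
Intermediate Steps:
√(V + 781) = √(3668 + 781) = √4449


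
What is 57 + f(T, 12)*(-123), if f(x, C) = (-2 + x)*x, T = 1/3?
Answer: 376/3 ≈ 125.33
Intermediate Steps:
T = ⅓ ≈ 0.33333
f(x, C) = x*(-2 + x)
57 + f(T, 12)*(-123) = 57 + ((-2 + ⅓)/3)*(-123) = 57 + ((⅓)*(-5/3))*(-123) = 57 - 5/9*(-123) = 57 + 205/3 = 376/3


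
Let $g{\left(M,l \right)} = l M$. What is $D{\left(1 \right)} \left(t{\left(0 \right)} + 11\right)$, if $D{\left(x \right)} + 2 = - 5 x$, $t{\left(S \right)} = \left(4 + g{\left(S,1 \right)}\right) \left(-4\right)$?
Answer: $35$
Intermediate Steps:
$g{\left(M,l \right)} = M l$
$t{\left(S \right)} = -16 - 4 S$ ($t{\left(S \right)} = \left(4 + S 1\right) \left(-4\right) = \left(4 + S\right) \left(-4\right) = -16 - 4 S$)
$D{\left(x \right)} = -2 - 5 x$
$D{\left(1 \right)} \left(t{\left(0 \right)} + 11\right) = \left(-2 - 5\right) \left(\left(-16 - 0\right) + 11\right) = \left(-2 - 5\right) \left(\left(-16 + 0\right) + 11\right) = - 7 \left(-16 + 11\right) = \left(-7\right) \left(-5\right) = 35$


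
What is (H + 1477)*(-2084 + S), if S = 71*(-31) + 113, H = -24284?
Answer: 95150804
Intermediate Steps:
S = -2088 (S = -2201 + 113 = -2088)
(H + 1477)*(-2084 + S) = (-24284 + 1477)*(-2084 - 2088) = -22807*(-4172) = 95150804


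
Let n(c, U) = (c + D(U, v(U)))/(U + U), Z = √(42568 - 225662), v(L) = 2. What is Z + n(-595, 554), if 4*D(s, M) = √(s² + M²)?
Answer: -595/1108 + √76730/2216 + I*√183094 ≈ -0.412 + 427.9*I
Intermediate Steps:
Z = I*√183094 (Z = √(-183094) = I*√183094 ≈ 427.9*I)
D(s, M) = √(M² + s²)/4 (D(s, M) = √(s² + M²)/4 = √(M² + s²)/4)
n(c, U) = (c + √(4 + U²)/4)/(2*U) (n(c, U) = (c + √(2² + U²)/4)/(U + U) = (c + √(4 + U²)/4)/((2*U)) = (c + √(4 + U²)/4)*(1/(2*U)) = (c + √(4 + U²)/4)/(2*U))
Z + n(-595, 554) = I*√183094 + (⅛)*(√(4 + 554²) + 4*(-595))/554 = I*√183094 + (⅛)*(1/554)*(√(4 + 306916) - 2380) = I*√183094 + (⅛)*(1/554)*(√306920 - 2380) = I*√183094 + (⅛)*(1/554)*(2*√76730 - 2380) = I*√183094 + (⅛)*(1/554)*(-2380 + 2*√76730) = I*√183094 + (-595/1108 + √76730/2216) = -595/1108 + √76730/2216 + I*√183094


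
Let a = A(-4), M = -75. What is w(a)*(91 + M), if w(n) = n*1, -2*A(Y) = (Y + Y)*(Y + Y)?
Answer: -512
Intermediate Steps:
A(Y) = -2*Y² (A(Y) = -(Y + Y)*(Y + Y)/2 = -2*Y*2*Y/2 = -2*Y²)
a = -32 (a = -2*(-4)² = -2*16 = -32)
w(n) = n
w(a)*(91 + M) = -32*(91 - 75) = -32*16 = -512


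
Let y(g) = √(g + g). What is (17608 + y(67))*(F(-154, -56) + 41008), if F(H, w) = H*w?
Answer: 873920256 + 49632*√134 ≈ 8.7449e+8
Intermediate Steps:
y(g) = √2*√g (y(g) = √(2*g) = √2*√g)
(17608 + y(67))*(F(-154, -56) + 41008) = (17608 + √2*√67)*(-154*(-56) + 41008) = (17608 + √134)*(8624 + 41008) = (17608 + √134)*49632 = 873920256 + 49632*√134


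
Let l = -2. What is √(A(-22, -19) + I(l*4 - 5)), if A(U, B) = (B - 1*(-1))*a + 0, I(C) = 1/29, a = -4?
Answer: √60581/29 ≈ 8.4873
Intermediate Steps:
I(C) = 1/29
A(U, B) = -4 - 4*B (A(U, B) = (B - 1*(-1))*(-4) + 0 = (B + 1)*(-4) + 0 = (1 + B)*(-4) + 0 = (-4 - 4*B) + 0 = -4 - 4*B)
√(A(-22, -19) + I(l*4 - 5)) = √((-4 - 4*(-19)) + 1/29) = √((-4 + 76) + 1/29) = √(72 + 1/29) = √(2089/29) = √60581/29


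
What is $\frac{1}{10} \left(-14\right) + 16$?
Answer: $\frac{73}{5} \approx 14.6$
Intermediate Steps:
$\frac{1}{10} \left(-14\right) + 16 = - \frac{7}{5} + 16 = \frac{73}{5}$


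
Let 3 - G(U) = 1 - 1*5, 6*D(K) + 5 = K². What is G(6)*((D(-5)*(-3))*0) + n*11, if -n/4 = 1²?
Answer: -44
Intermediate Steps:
D(K) = -⅚ + K²/6
G(U) = 7 (G(U) = 3 - (1 - 1*5) = 3 - (1 - 5) = 3 - 1*(-4) = 3 + 4 = 7)
n = -4 (n = -4*1² = -4*1 = -4)
G(6)*((D(-5)*(-3))*0) + n*11 = 7*(((-⅚ + (⅙)*(-5)²)*(-3))*0) - 4*11 = 7*(((-⅚ + (⅙)*25)*(-3))*0) - 44 = 7*(((-⅚ + 25/6)*(-3))*0) - 44 = 7*(((10/3)*(-3))*0) - 44 = 7*(-10*0) - 44 = 7*0 - 44 = 0 - 44 = -44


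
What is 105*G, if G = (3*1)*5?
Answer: 1575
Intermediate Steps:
G = 15 (G = 3*5 = 15)
105*G = 105*15 = 1575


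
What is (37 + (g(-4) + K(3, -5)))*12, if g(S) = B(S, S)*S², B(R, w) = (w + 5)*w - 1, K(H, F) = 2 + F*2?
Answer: -612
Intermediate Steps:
K(H, F) = 2 + 2*F
B(R, w) = -1 + w*(5 + w) (B(R, w) = (5 + w)*w - 1 = w*(5 + w) - 1 = -1 + w*(5 + w))
g(S) = S²*(-1 + S² + 5*S) (g(S) = (-1 + S² + 5*S)*S² = S²*(-1 + S² + 5*S))
(37 + (g(-4) + K(3, -5)))*12 = (37 + ((-4)²*(-1 + (-4)² + 5*(-4)) + (2 + 2*(-5))))*12 = (37 + (16*(-1 + 16 - 20) + (2 - 10)))*12 = (37 + (16*(-5) - 8))*12 = (37 + (-80 - 8))*12 = (37 - 88)*12 = -51*12 = -612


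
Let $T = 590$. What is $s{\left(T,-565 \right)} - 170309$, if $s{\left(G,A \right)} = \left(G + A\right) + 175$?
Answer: $-170109$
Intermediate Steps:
$s{\left(G,A \right)} = 175 + A + G$ ($s{\left(G,A \right)} = \left(A + G\right) + 175 = 175 + A + G$)
$s{\left(T,-565 \right)} - 170309 = \left(175 - 565 + 590\right) - 170309 = 200 - 170309 = -170109$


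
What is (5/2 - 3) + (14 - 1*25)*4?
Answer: -89/2 ≈ -44.500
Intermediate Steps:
(5/2 - 3) + (14 - 1*25)*4 = (5*(½) - 3) + (14 - 25)*4 = (5/2 - 3) - 11*4 = -½ - 44 = -89/2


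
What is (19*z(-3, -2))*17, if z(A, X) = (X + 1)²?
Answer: 323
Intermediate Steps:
z(A, X) = (1 + X)²
(19*z(-3, -2))*17 = (19*(1 - 2)²)*17 = (19*(-1)²)*17 = (19*1)*17 = 19*17 = 323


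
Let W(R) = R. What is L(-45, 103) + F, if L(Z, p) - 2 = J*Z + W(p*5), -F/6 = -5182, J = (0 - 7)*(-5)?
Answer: 30034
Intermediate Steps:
J = 35 (J = -7*(-5) = 35)
F = 31092 (F = -6*(-5182) = 31092)
L(Z, p) = 2 + 5*p + 35*Z (L(Z, p) = 2 + (35*Z + p*5) = 2 + (35*Z + 5*p) = 2 + (5*p + 35*Z) = 2 + 5*p + 35*Z)
L(-45, 103) + F = (2 + 5*103 + 35*(-45)) + 31092 = (2 + 515 - 1575) + 31092 = -1058 + 31092 = 30034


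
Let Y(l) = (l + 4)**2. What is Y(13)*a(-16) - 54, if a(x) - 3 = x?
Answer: -3811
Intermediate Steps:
Y(l) = (4 + l)**2
a(x) = 3 + x
Y(13)*a(-16) - 54 = (4 + 13)**2*(3 - 16) - 54 = 17**2*(-13) - 54 = 289*(-13) - 54 = -3757 - 54 = -3811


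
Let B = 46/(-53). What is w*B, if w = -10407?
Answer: 478722/53 ≈ 9032.5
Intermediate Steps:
B = -46/53 (B = 46*(-1/53) = -46/53 ≈ -0.86792)
w*B = -10407*(-46/53) = 478722/53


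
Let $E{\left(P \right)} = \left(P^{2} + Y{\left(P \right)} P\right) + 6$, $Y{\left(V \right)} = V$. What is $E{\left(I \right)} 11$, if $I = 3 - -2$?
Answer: $616$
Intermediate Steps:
$I = 5$ ($I = 3 + 2 = 5$)
$E{\left(P \right)} = 6 + 2 P^{2}$ ($E{\left(P \right)} = \left(P^{2} + P P\right) + 6 = \left(P^{2} + P^{2}\right) + 6 = 2 P^{2} + 6 = 6 + 2 P^{2}$)
$E{\left(I \right)} 11 = \left(6 + 2 \cdot 5^{2}\right) 11 = \left(6 + 2 \cdot 25\right) 11 = \left(6 + 50\right) 11 = 56 \cdot 11 = 616$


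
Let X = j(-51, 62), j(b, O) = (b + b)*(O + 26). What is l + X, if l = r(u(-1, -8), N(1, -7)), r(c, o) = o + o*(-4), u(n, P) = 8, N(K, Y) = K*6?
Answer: -8994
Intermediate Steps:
N(K, Y) = 6*K
r(c, o) = -3*o (r(c, o) = o - 4*o = -3*o)
j(b, O) = 2*b*(26 + O) (j(b, O) = (2*b)*(26 + O) = 2*b*(26 + O))
l = -18 ≈ -18.000
X = -8976 (X = 2*(-51)*(26 + 62) = 2*(-51)*88 = -8976)
l + X = -18 - 8976 = -8994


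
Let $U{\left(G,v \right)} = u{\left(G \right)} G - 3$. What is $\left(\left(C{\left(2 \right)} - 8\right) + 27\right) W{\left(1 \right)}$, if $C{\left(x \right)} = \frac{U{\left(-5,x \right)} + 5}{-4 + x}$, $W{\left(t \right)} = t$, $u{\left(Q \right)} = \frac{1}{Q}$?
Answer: $\frac{35}{2} \approx 17.5$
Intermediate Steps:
$U{\left(G,v \right)} = -2$ ($U{\left(G,v \right)} = \frac{G}{G} - 3 = 1 - 3 = -2$)
$C{\left(x \right)} = \frac{3}{-4 + x}$ ($C{\left(x \right)} = \frac{-2 + 5}{-4 + x} = \frac{3}{-4 + x}$)
$\left(\left(C{\left(2 \right)} - 8\right) + 27\right) W{\left(1 \right)} = \left(\left(\frac{3}{-4 + 2} - 8\right) + 27\right) 1 = \left(\left(\frac{3}{-2} - 8\right) + 27\right) 1 = \left(\left(3 \left(- \frac{1}{2}\right) - 8\right) + 27\right) 1 = \left(\left(- \frac{3}{2} - 8\right) + 27\right) 1 = \left(- \frac{19}{2} + 27\right) 1 = \frac{35}{2} \cdot 1 = \frac{35}{2}$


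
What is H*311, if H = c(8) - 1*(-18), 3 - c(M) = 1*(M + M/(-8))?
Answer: 4354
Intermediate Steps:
c(M) = 3 - 7*M/8 (c(M) = 3 - (M + M/(-8)) = 3 - (M + M*(-⅛)) = 3 - (M - M/8) = 3 - 7*M/8)
H = 14 (H = (3 - 7/8*8) - 1*(-18) = (3 - 7) + 18 = -4 + 18 = 14)
H*311 = 14*311 = 4354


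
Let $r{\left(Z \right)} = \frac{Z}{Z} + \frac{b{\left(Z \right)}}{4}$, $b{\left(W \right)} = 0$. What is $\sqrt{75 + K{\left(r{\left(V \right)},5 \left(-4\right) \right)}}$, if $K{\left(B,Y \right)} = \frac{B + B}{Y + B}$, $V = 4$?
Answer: $\frac{\sqrt{27037}}{19} \approx 8.6542$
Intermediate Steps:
$r{\left(Z \right)} = 1$ ($r{\left(Z \right)} = \frac{Z}{Z} + \frac{0}{4} = 1 + 0 \cdot \frac{1}{4} = 1 + 0 = 1$)
$K{\left(B,Y \right)} = \frac{2 B}{B + Y}$
$\sqrt{75 + K{\left(r{\left(V \right)},5 \left(-4\right) \right)}} = \sqrt{75 + 2 \cdot 1 \frac{1}{1 + 5 \left(-4\right)}} = \sqrt{75 + 2 \cdot 1 \frac{1}{1 - 20}} = \sqrt{75 + 2 \cdot 1 \frac{1}{-19}} = \sqrt{75 + 2 \cdot 1 \left(- \frac{1}{19}\right)} = \sqrt{75 - \frac{2}{19}} = \sqrt{\frac{1423}{19}} = \frac{\sqrt{27037}}{19}$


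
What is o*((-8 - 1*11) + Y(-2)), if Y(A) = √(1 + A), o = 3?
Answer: -57 + 3*I ≈ -57.0 + 3.0*I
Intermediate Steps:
o*((-8 - 1*11) + Y(-2)) = 3*((-8 - 1*11) + √(1 - 2)) = 3*((-8 - 11) + √(-1)) = 3*(-19 + I) = -57 + 3*I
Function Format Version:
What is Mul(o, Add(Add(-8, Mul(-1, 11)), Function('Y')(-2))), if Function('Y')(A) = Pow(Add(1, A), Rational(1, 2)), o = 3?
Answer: Add(-57, Mul(3, I)) ≈ Add(-57.000, Mul(3.0000, I))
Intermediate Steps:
Mul(o, Add(Add(-8, Mul(-1, 11)), Function('Y')(-2))) = Mul(3, Add(Add(-8, Mul(-1, 11)), Pow(Add(1, -2), Rational(1, 2)))) = Mul(3, Add(Add(-8, -11), Pow(-1, Rational(1, 2)))) = Mul(3, Add(-19, I)) = Add(-57, Mul(3, I))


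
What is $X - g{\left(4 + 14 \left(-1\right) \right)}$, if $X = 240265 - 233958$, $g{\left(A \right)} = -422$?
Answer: $6729$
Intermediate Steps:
$X = 6307$ ($X = 240265 - 233958 = 6307$)
$X - g{\left(4 + 14 \left(-1\right) \right)} = 6307 - -422 = 6307 + 422 = 6729$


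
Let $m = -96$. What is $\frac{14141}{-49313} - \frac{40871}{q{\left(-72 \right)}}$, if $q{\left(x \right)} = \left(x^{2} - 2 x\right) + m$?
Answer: $- \frac{2089457335}{258005616} \approx -8.0985$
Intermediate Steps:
$q{\left(x \right)} = -96 + x^{2} - 2 x$ ($q{\left(x \right)} = \left(x^{2} - 2 x\right) - 96 = -96 + x^{2} - 2 x$)
$\frac{14141}{-49313} - \frac{40871}{q{\left(-72 \right)}} = \frac{14141}{-49313} - \frac{40871}{-96 + \left(-72\right)^{2} - -144} = 14141 \left(- \frac{1}{49313}\right) - \frac{40871}{-96 + 5184 + 144} = - \frac{14141}{49313} - \frac{40871}{5232} = - \frac{2089457335}{258005616}$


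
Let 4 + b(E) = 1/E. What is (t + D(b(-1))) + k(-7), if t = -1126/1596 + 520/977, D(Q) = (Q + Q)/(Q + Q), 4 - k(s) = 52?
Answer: -36778453/779646 ≈ -47.173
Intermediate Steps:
k(s) = -48 (k(s) = 4 - 1*52 = 4 - 52 = -48)
b(E) = -4 + 1/E
D(Q) = 1 (D(Q) = (2*Q)/((2*Q)) = (2*Q)*(1/(2*Q)) = 1)
t = -135091/779646 (t = -1126*1/1596 + 520*(1/977) = -563/798 + 520/977 = -135091/779646 ≈ -0.17327)
(t + D(b(-1))) + k(-7) = (-135091/779646 + 1) - 48 = 644555/779646 - 48 = -36778453/779646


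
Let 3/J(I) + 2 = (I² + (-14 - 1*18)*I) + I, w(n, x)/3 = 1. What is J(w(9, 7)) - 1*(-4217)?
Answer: 362659/86 ≈ 4217.0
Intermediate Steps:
w(n, x) = 3 (w(n, x) = 3*1 = 3)
J(I) = 3/(-2 + I² - 31*I) (J(I) = 3/(-2 + ((I² + (-14 - 1*18)*I) + I)) = 3/(-2 + ((I² + (-14 - 18)*I) + I)) = 3/(-2 + ((I² - 32*I) + I)) = 3/(-2 + (I² - 31*I)) = 3/(-2 + I² - 31*I))
J(w(9, 7)) - 1*(-4217) = 3/(-2 + 3² - 31*3) - 1*(-4217) = 3/(-2 + 9 - 93) + 4217 = 3/(-86) + 4217 = 3*(-1/86) + 4217 = -3/86 + 4217 = 362659/86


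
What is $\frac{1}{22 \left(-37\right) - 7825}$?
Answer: $- \frac{1}{8639} \approx -0.00011575$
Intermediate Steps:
$\frac{1}{22 \left(-37\right) - 7825} = \frac{1}{-814 - 7825} = \frac{1}{-8639} = - \frac{1}{8639}$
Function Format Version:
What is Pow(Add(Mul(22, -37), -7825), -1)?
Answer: Rational(-1, 8639) ≈ -0.00011575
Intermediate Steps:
Pow(Add(Mul(22, -37), -7825), -1) = Pow(Add(-814, -7825), -1) = Pow(-8639, -1) = Rational(-1, 8639)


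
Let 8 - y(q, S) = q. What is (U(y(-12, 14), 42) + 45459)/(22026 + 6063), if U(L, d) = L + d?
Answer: 45521/28089 ≈ 1.6206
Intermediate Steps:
y(q, S) = 8 - q
(U(y(-12, 14), 42) + 45459)/(22026 + 6063) = (((8 - 1*(-12)) + 42) + 45459)/(22026 + 6063) = (((8 + 12) + 42) + 45459)/28089 = ((20 + 42) + 45459)*(1/28089) = (62 + 45459)*(1/28089) = 45521*(1/28089) = 45521/28089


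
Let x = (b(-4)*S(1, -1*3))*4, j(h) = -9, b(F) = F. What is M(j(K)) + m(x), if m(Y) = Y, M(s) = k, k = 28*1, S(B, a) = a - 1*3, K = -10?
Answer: 124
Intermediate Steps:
S(B, a) = -3 + a (S(B, a) = a - 3 = -3 + a)
k = 28
M(s) = 28
x = 96 (x = -4*(-3 - 1*3)*4 = -4*(-3 - 3)*4 = -4*(-6)*4 = 24*4 = 96)
M(j(K)) + m(x) = 28 + 96 = 124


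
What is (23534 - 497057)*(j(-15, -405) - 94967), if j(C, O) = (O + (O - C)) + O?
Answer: 45537286341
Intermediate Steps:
j(C, O) = -C + 3*O (j(C, O) = (-C + 2*O) + O = -C + 3*O)
(23534 - 497057)*(j(-15, -405) - 94967) = (23534 - 497057)*((-1*(-15) + 3*(-405)) - 94967) = -473523*((15 - 1215) - 94967) = -473523*(-1200 - 94967) = -473523*(-96167) = 45537286341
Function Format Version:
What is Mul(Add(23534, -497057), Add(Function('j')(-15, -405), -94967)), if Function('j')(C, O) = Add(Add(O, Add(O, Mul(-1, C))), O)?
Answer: 45537286341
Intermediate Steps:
Function('j')(C, O) = Add(Mul(-1, C), Mul(3, O)) (Function('j')(C, O) = Add(Add(Mul(-1, C), Mul(2, O)), O) = Add(Mul(-1, C), Mul(3, O)))
Mul(Add(23534, -497057), Add(Function('j')(-15, -405), -94967)) = Mul(Add(23534, -497057), Add(Add(Mul(-1, -15), Mul(3, -405)), -94967)) = Mul(-473523, Add(Add(15, -1215), -94967)) = Mul(-473523, Add(-1200, -94967)) = Mul(-473523, -96167) = 45537286341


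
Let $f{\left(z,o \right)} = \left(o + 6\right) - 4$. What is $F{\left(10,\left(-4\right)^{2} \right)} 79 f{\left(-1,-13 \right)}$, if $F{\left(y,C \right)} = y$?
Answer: $-8690$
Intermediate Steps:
$f{\left(z,o \right)} = 2 + o$ ($f{\left(z,o \right)} = \left(6 + o\right) - 4 = 2 + o$)
$F{\left(10,\left(-4\right)^{2} \right)} 79 f{\left(-1,-13 \right)} = 10 \cdot 79 \left(2 - 13\right) = 790 \left(-11\right) = -8690$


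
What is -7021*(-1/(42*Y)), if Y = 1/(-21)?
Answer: -7021/2 ≈ -3510.5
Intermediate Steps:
Y = -1/21 ≈ -0.047619
-7021*(-1/(42*Y)) = -7021/(-1/21*(-7)*6) = -7021/((⅓)*6) = -7021/2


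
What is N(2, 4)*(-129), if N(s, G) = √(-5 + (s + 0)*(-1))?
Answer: -129*I*√7 ≈ -341.3*I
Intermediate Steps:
N(s, G) = √(-5 - s) (N(s, G) = √(-5 + s*(-1)) = √(-5 - s))
N(2, 4)*(-129) = √(-5 - 1*2)*(-129) = √(-5 - 2)*(-129) = √(-7)*(-129) = (I*√7)*(-129) = -129*I*√7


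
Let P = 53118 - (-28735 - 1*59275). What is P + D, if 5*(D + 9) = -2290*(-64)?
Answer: 170431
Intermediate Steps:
D = 29303 (D = -9 + (-2290*(-64))/5 = -9 + (⅕)*146560 = -9 + 29312 = 29303)
P = 141128 (P = 53118 - (-28735 - 59275) = 53118 - 1*(-88010) = 53118 + 88010 = 141128)
P + D = 141128 + 29303 = 170431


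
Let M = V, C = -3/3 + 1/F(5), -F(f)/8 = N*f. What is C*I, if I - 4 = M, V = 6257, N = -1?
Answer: -244179/40 ≈ -6104.5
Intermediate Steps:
F(f) = 8*f (F(f) = -(-8)*f = 8*f)
C = -39/40 (C = -3/3 + 1/(8*5) = -3*⅓ + 1/40 = -1 + 1*(1/40) = -1 + 1/40 = -39/40 ≈ -0.97500)
M = 6257
I = 6261 (I = 4 + 6257 = 6261)
C*I = -39/40*6261 = -244179/40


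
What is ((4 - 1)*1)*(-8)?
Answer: -24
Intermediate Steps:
((4 - 1)*1)*(-8) = (3*1)*(-8) = 3*(-8) = -24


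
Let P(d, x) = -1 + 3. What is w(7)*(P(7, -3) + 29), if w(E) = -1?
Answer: -31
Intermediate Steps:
P(d, x) = 2
w(7)*(P(7, -3) + 29) = -(2 + 29) = -1*31 = -31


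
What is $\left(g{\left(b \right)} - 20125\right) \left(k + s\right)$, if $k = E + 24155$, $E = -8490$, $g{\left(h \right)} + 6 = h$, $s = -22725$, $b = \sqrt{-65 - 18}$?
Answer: $142124860 - 7060 i \sqrt{83} \approx 1.4212 \cdot 10^{8} - 64320.0 i$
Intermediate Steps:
$b = i \sqrt{83}$ ($b = \sqrt{-83} = i \sqrt{83} \approx 9.1104 i$)
$g{\left(h \right)} = -6 + h$
$k = 15665$ ($k = -8490 + 24155 = 15665$)
$\left(g{\left(b \right)} - 20125\right) \left(k + s\right) = \left(\left(-6 + i \sqrt{83}\right) - 20125\right) \left(15665 - 22725\right) = \left(-20131 + i \sqrt{83}\right) \left(-7060\right) = 142124860 - 7060 i \sqrt{83}$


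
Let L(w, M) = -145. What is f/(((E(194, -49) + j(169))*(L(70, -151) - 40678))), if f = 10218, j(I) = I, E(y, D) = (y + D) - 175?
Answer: -10218/5674397 ≈ -0.0018007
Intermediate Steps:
E(y, D) = -175 + D + y (E(y, D) = (D + y) - 175 = -175 + D + y)
f/(((E(194, -49) + j(169))*(L(70, -151) - 40678))) = 10218/((((-175 - 49 + 194) + 169)*(-145 - 40678))) = 10218/(((-30 + 169)*(-40823))) = 10218/((139*(-40823))) = 10218/(-5674397) = 10218*(-1/5674397) = -10218/5674397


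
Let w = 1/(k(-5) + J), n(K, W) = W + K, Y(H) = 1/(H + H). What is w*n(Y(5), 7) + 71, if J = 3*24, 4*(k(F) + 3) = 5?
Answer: 99897/1405 ≈ 71.101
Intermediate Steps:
k(F) = -7/4 (k(F) = -3 + (¼)*5 = -3 + 5/4 = -7/4)
J = 72
Y(H) = 1/(2*H)
n(K, W) = K + W
w = 4/281 (w = 1/(-7/4 + 72) = 1/(281/4) = 4/281 ≈ 0.014235)
w*n(Y(5), 7) + 71 = 4*((½)/5 + 7)/281 + 71 = 4*((½)*(⅕) + 7)/281 + 71 = 4*(⅒ + 7)/281 + 71 = (4/281)*(71/10) + 71 = 142/1405 + 71 = 99897/1405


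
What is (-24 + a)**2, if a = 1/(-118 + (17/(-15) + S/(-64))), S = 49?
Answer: 7636556418624/13248700609 ≈ 576.40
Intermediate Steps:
a = -960/115103 (a = 1/(-118 + (17/(-15) + 49/(-64))) = 1/(-118 + (17*(-1/15) + 49*(-1/64))) = 1/(-118 + (-17/15 - 49/64)) = 1/(-118 - 1823/960) = 1/(-115103/960) = -960/115103 ≈ -0.0083404)
(-24 + a)**2 = (-24 - 960/115103)**2 = (-2763432/115103)**2 = 7636556418624/13248700609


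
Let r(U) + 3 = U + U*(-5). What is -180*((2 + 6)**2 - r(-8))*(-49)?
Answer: 308700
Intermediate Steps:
r(U) = -3 - 4*U (r(U) = -3 + (U + U*(-5)) = -3 + (U - 5*U) = -3 - 4*U)
-180*((2 + 6)**2 - r(-8))*(-49) = -180*((2 + 6)**2 - (-3 - 4*(-8)))*(-49) = -180*(8**2 - (-3 + 32))*(-49) = -180*(64 - 1*29)*(-49) = -180*(64 - 29)*(-49) = -180*35*(-49) = -6300*(-49) = 308700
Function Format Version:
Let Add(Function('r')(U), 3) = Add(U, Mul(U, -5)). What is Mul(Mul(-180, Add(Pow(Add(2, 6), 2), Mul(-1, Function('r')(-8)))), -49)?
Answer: 308700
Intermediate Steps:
Function('r')(U) = Add(-3, Mul(-4, U)) (Function('r')(U) = Add(-3, Add(U, Mul(U, -5))) = Add(-3, Add(U, Mul(-5, U))) = Add(-3, Mul(-4, U)))
Mul(Mul(-180, Add(Pow(Add(2, 6), 2), Mul(-1, Function('r')(-8)))), -49) = Mul(Mul(-180, Add(Pow(Add(2, 6), 2), Mul(-1, Add(-3, Mul(-4, -8))))), -49) = Mul(Mul(-180, Add(Pow(8, 2), Mul(-1, Add(-3, 32)))), -49) = Mul(Mul(-180, Add(64, Mul(-1, 29))), -49) = Mul(Mul(-180, Add(64, -29)), -49) = Mul(Mul(-180, 35), -49) = Mul(-6300, -49) = 308700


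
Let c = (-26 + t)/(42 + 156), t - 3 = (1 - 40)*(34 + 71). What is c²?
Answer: 4239481/9801 ≈ 432.56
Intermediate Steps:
t = -4092 (t = 3 + (1 - 40)*(34 + 71) = 3 - 39*105 = 3 - 4095 = -4092)
c = -2059/99 (c = (-26 - 4092)/(42 + 156) = -4118/198 = -4118*1/198 = -2059/99 ≈ -20.798)
c² = (-2059/99)² = 4239481/9801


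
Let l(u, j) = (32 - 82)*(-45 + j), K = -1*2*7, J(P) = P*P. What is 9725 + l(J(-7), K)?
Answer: 12675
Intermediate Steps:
J(P) = P**2
K = -14 (K = -2*7 = -14)
l(u, j) = 2250 - 50*j (l(u, j) = -50*(-45 + j) = 2250 - 50*j)
9725 + l(J(-7), K) = 9725 + (2250 - 50*(-14)) = 9725 + (2250 + 700) = 9725 + 2950 = 12675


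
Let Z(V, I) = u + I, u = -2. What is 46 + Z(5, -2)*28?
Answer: -66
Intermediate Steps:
Z(V, I) = -2 + I
46 + Z(5, -2)*28 = 46 + (-2 - 2)*28 = 46 - 4*28 = 46 - 112 = -66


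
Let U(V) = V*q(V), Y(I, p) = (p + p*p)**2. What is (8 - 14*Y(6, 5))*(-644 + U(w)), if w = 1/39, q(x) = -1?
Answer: 316273264/39 ≈ 8.1096e+6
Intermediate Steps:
w = 1/39 ≈ 0.025641
Y(I, p) = (p + p**2)**2
U(V) = -V (U(V) = V*(-1) = -V)
(8 - 14*Y(6, 5))*(-644 + U(w)) = (8 - 14*5**2*(1 + 5)**2)*(-644 - 1*1/39) = (8 - 350*6**2)*(-644 - 1/39) = (8 - 350*36)*(-25117/39) = (8 - 14*900)*(-25117/39) = (8 - 12600)*(-25117/39) = -12592*(-25117/39) = 316273264/39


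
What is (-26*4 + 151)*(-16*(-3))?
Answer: 2256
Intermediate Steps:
(-26*4 + 151)*(-16*(-3)) = (-104 + 151)*48 = 47*48 = 2256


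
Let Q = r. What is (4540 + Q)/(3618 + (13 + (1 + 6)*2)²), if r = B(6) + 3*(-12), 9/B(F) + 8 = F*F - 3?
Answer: 16087/15525 ≈ 1.0362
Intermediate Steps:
B(F) = 9/(-11 + F²) (B(F) = 9/(-8 + (F*F - 3)) = 9/(-8 + (F² - 3)) = 9/(-8 + (-3 + F²)) = 9/(-11 + F²))
r = -891/25 (r = 9/(-11 + 6²) + 3*(-12) = 9/(-11 + 36) - 36 = 9/25 - 36 = -891/25 ≈ -35.640)
Q = -891/25 ≈ -35.640
(4540 + Q)/(3618 + (13 + (1 + 6)*2)²) = (4540 - 891/25)/(3618 + (13 + (1 + 6)*2)²) = 112609/(25*(3618 + (13 + 7*2)²)) = 112609/(25*(3618 + (13 + 14)²)) = 112609/(25*(3618 + 27²)) = 112609/(25*(3618 + 729)) = (112609/25)/4347 = (112609/25)*(1/4347) = 16087/15525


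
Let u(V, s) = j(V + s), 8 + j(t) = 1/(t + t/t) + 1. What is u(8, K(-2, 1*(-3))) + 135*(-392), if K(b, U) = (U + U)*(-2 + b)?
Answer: -1746590/33 ≈ -52927.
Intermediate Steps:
K(b, U) = 2*U*(-2 + b) (K(b, U) = (2*U)*(-2 + b) = 2*U*(-2 + b))
j(t) = -7 + 1/(1 + t) (j(t) = -8 + (1/(t + t/t) + 1) = -8 + (1/(t + 1) + 1) = -8 + (1/(1 + t) + 1) = -8 + (1 + 1/(1 + t)) = -7 + 1/(1 + t))
u(V, s) = (-6 - 7*V - 7*s)/(1 + V + s) (u(V, s) = (-6 - 7*(V + s))/(1 + (V + s)) = (-6 + (-7*V - 7*s))/(1 + V + s) = (-6 - 7*V - 7*s)/(1 + V + s))
u(8, K(-2, 1*(-3))) + 135*(-392) = (-6 - 7*8 - 14*1*(-3)*(-2 - 2))/(1 + 8 + 2*(1*(-3))*(-2 - 2)) + 135*(-392) = (-6 - 56 - 14*(-3)*(-4))/(1 + 8 + 2*(-3)*(-4)) - 52920 = (-6 - 56 - 7*24)/(1 + 8 + 24) - 52920 = (-6 - 56 - 168)/33 - 52920 = (1/33)*(-230) - 52920 = -230/33 - 52920 = -1746590/33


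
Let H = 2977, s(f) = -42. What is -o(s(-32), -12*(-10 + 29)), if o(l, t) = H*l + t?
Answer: 125262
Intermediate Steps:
o(l, t) = t + 2977*l (o(l, t) = 2977*l + t = t + 2977*l)
-o(s(-32), -12*(-10 + 29)) = -(-12*(-10 + 29) + 2977*(-42)) = -(-12*19 - 125034) = -(-228 - 125034) = -1*(-125262) = 125262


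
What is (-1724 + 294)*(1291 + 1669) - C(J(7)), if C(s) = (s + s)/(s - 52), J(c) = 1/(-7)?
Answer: -1544972002/365 ≈ -4.2328e+6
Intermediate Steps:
J(c) = -⅐
C(s) = 2*s/(-52 + s) (C(s) = (2*s)/(-52 + s) = 2*s/(-52 + s))
(-1724 + 294)*(1291 + 1669) - C(J(7)) = (-1724 + 294)*(1291 + 1669) - 2*(-1)/(7*(-52 - ⅐)) = -1430*2960 - 2*(-1)/(7*(-365/7)) = -4232800 - 2*(-1)*(-7)/(7*365) = -4232800 - 1*2/365 = -4232800 - 2/365 = -1544972002/365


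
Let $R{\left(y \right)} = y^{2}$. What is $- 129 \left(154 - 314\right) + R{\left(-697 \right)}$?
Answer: $506449$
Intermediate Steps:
$- 129 \left(154 - 314\right) + R{\left(-697 \right)} = - 129 \left(154 - 314\right) + \left(-697\right)^{2} = \left(-129\right) \left(-160\right) + 485809 = 20640 + 485809 = 506449$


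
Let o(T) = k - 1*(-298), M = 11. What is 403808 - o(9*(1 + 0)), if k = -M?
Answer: 403521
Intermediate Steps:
k = -11 (k = -1*11 = -11)
o(T) = 287 (o(T) = -11 - 1*(-298) = -11 + 298 = 287)
403808 - o(9*(1 + 0)) = 403808 - 1*287 = 403808 - 287 = 403521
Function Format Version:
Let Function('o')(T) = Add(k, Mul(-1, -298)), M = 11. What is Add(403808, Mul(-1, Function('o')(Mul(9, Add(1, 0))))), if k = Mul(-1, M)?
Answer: 403521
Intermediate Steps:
k = -11 (k = Mul(-1, 11) = -11)
Function('o')(T) = 287 (Function('o')(T) = Add(-11, Mul(-1, -298)) = Add(-11, 298) = 287)
Add(403808, Mul(-1, Function('o')(Mul(9, Add(1, 0))))) = Add(403808, Mul(-1, 287)) = Add(403808, -287) = 403521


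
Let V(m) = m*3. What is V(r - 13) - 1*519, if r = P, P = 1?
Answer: -555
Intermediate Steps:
r = 1
V(m) = 3*m
V(r - 13) - 1*519 = 3*(1 - 13) - 1*519 = 3*(-12) - 519 = -36 - 519 = -555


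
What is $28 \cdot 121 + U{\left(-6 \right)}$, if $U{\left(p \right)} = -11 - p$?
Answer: $3383$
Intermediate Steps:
$28 \cdot 121 + U{\left(-6 \right)} = 28 \cdot 121 - 5 = 3388 + \left(-11 + 6\right) = 3388 - 5 = 3383$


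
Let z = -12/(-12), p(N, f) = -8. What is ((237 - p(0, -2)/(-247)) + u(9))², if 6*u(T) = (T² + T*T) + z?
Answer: 153230753809/2196324 ≈ 69767.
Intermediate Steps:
z = 1 (z = -12*(-1/12) = 1)
u(T) = ⅙ + T²/3 (u(T) = ((T² + T*T) + 1)/6 = ((T² + T²) + 1)/6 = (2*T² + 1)/6 = (1 + 2*T²)/6 = ⅙ + T²/3)
((237 - p(0, -2)/(-247)) + u(9))² = ((237 - (-8)/(-247)) + (⅙ + (⅓)*9²))² = ((237 - (-8)*(-1)/247) + (⅙ + (⅓)*81))² = ((237 - 1*8/247) + (⅙ + 27))² = ((237 - 8/247) + 163/6)² = (58531/247 + 163/6)² = (391447/1482)² = 153230753809/2196324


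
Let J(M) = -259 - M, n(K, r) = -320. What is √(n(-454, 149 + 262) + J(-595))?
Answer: 4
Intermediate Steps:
√(n(-454, 149 + 262) + J(-595)) = √(-320 + (-259 - 1*(-595))) = √(-320 + (-259 + 595)) = √(-320 + 336) = √16 = 4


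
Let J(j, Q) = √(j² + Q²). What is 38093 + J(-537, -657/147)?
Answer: 38093 + 3*√76935770/49 ≈ 38630.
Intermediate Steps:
J(j, Q) = √(Q² + j²)
38093 + J(-537, -657/147) = 38093 + √((-657/147)² + (-537)²) = 38093 + √((-657*1/147)² + 288369) = 38093 + √((-219/49)² + 288369) = 38093 + √(47961/2401 + 288369) = 38093 + √(692421930/2401) = 38093 + 3*√76935770/49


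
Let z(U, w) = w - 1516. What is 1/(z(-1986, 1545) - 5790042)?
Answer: -1/5790013 ≈ -1.7271e-7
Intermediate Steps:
z(U, w) = -1516 + w
1/(z(-1986, 1545) - 5790042) = 1/((-1516 + 1545) - 5790042) = 1/(29 - 5790042) = 1/(-5790013) = -1/5790013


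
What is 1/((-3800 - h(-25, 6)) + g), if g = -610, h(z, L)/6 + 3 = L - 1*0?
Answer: -1/4428 ≈ -0.00022584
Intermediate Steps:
h(z, L) = -18 + 6*L (h(z, L) = -18 + 6*(L - 1*0) = -18 + 6*(L + 0) = -18 + 6*L)
1/((-3800 - h(-25, 6)) + g) = 1/((-3800 - (-18 + 6*6)) - 610) = 1/((-3800 - (-18 + 36)) - 610) = 1/((-3800 - 1*18) - 610) = 1/((-3800 - 18) - 610) = 1/(-3818 - 610) = 1/(-4428) = -1/4428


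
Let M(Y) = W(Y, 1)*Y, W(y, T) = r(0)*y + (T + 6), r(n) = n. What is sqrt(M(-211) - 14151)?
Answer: 2*I*sqrt(3907) ≈ 125.01*I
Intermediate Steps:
W(y, T) = 6 + T (W(y, T) = 0*y + (T + 6) = 0 + (6 + T) = 6 + T)
M(Y) = 7*Y (M(Y) = (6 + 1)*Y = 7*Y)
sqrt(M(-211) - 14151) = sqrt(7*(-211) - 14151) = sqrt(-1477 - 14151) = sqrt(-15628) = 2*I*sqrt(3907)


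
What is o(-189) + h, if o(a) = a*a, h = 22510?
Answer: 58231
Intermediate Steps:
o(a) = a²
o(-189) + h = (-189)² + 22510 = 35721 + 22510 = 58231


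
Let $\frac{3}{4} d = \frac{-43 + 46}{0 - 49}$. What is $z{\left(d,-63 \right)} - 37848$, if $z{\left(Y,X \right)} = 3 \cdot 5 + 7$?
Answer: $-37826$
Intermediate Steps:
$d = - \frac{4}{49}$ ($d = \frac{4 \frac{-43 + 46}{0 - 49}}{3} = \frac{4 \frac{3}{-49}}{3} = \frac{4 \cdot 3 \left(- \frac{1}{49}\right)}{3} = \frac{4}{3} \left(- \frac{3}{49}\right) = - \frac{4}{49} \approx -0.081633$)
$z{\left(Y,X \right)} = 22$ ($z{\left(Y,X \right)} = 15 + 7 = 22$)
$z{\left(d,-63 \right)} - 37848 = 22 - 37848 = -37826$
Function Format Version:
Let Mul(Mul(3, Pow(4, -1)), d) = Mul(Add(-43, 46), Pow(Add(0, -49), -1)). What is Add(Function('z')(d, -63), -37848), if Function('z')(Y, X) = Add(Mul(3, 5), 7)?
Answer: -37826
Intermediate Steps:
d = Rational(-4, 49) (d = Mul(Rational(4, 3), Mul(Add(-43, 46), Pow(Add(0, -49), -1))) = Mul(Rational(4, 3), Mul(3, Pow(-49, -1))) = Mul(Rational(4, 3), Mul(3, Rational(-1, 49))) = Mul(Rational(4, 3), Rational(-3, 49)) = Rational(-4, 49) ≈ -0.081633)
Function('z')(Y, X) = 22 (Function('z')(Y, X) = Add(15, 7) = 22)
Add(Function('z')(d, -63), -37848) = Add(22, -37848) = -37826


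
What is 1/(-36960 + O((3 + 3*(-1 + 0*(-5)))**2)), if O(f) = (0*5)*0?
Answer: -1/36960 ≈ -2.7056e-5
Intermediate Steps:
O(f) = 0 (O(f) = 0*0 = 0)
1/(-36960 + O((3 + 3*(-1 + 0*(-5)))**2)) = 1/(-36960 + 0) = 1/(-36960) = -1/36960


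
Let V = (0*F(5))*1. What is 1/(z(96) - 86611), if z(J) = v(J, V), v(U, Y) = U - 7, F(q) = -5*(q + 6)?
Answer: -1/86522 ≈ -1.1558e-5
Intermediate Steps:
F(q) = -30 - 5*q (F(q) = -5*(6 + q) = -30 - 5*q)
V = 0 (V = (0*(-30 - 5*5))*1 = (0*(-30 - 25))*1 = (0*(-55))*1 = 0*1 = 0)
v(U, Y) = -7 + U
z(J) = -7 + J
1/(z(96) - 86611) = 1/((-7 + 96) - 86611) = 1/(89 - 86611) = 1/(-86522) = -1/86522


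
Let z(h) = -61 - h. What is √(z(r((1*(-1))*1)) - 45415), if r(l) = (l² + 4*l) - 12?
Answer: 13*I*√269 ≈ 213.22*I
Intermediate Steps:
r(l) = -12 + l² + 4*l
√(z(r((1*(-1))*1)) - 45415) = √((-61 - (-12 + ((1*(-1))*1)² + 4*((1*(-1))*1))) - 45415) = √((-61 - (-12 + (-1*1)² + 4*(-1*1))) - 45415) = √((-61 - (-12 + (-1)² + 4*(-1))) - 45415) = √((-61 - (-12 + 1 - 4)) - 45415) = √((-61 - 1*(-15)) - 45415) = √((-61 + 15) - 45415) = √(-46 - 45415) = √(-45461) = 13*I*√269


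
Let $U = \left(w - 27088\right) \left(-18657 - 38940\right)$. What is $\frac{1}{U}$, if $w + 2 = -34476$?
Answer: $\frac{1}{3546016902} \approx 2.8201 \cdot 10^{-10}$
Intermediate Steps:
$w = -34478$ ($w = -2 - 34476 = -34478$)
$U = 3546016902$ ($U = \left(-34478 - 27088\right) \left(-18657 - 38940\right) = \left(-61566\right) \left(-57597\right) = 3546016902$)
$\frac{1}{U} = \frac{1}{3546016902}$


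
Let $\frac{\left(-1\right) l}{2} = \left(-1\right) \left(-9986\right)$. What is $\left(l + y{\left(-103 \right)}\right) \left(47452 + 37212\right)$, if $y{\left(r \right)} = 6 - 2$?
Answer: $-1690570752$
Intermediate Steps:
$y{\left(r \right)} = 4$
$l = -19972$ ($l = - 2 \left(\left(-1\right) \left(-9986\right)\right) = \left(-2\right) 9986 = -19972$)
$\left(l + y{\left(-103 \right)}\right) \left(47452 + 37212\right) = \left(-19972 + 4\right) \left(47452 + 37212\right) = \left(-19968\right) 84664 = -1690570752$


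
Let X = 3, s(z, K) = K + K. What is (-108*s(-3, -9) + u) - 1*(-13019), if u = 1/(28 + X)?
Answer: 463854/31 ≈ 14963.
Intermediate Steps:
s(z, K) = 2*K
u = 1/31 (u = 1/(28 + 3) = 1/31 ≈ 0.032258)
(-108*s(-3, -9) + u) - 1*(-13019) = (-216*(-9) + 1/31) - 1*(-13019) = (-108*(-18) + 1/31) + 13019 = (1944 + 1/31) + 13019 = 60265/31 + 13019 = 463854/31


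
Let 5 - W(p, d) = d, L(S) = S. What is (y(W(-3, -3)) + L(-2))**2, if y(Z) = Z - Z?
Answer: 4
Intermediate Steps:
W(p, d) = 5 - d
y(Z) = 0
(y(W(-3, -3)) + L(-2))**2 = (0 - 2)**2 = (-2)**2 = 4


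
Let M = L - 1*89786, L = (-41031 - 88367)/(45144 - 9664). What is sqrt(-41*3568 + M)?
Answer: I*sqrt(18573857430665)/8870 ≈ 485.88*I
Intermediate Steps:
L = -64699/17740 (L = -129398/35480 = -129398*1/35480 = -64699/17740 ≈ -3.6471)
M = -1592868339/17740 (M = -64699/17740 - 1*89786 = -64699/17740 - 89786 = -1592868339/17740 ≈ -89790.)
sqrt(-41*3568 + M) = sqrt(-41*3568 - 1592868339/17740) = sqrt(-146288 - 1592868339/17740) = sqrt(-4188017459/17740) = I*sqrt(18573857430665)/8870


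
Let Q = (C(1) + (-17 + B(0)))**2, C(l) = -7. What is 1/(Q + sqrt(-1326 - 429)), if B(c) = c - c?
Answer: 64/37059 - I*sqrt(195)/111177 ≈ 0.001727 - 0.0001256*I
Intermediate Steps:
B(c) = 0
Q = 576 (Q = (-7 + (-17 + 0))**2 = (-7 - 17)**2 = (-24)**2 = 576)
1/(Q + sqrt(-1326 - 429)) = 1/(576 + sqrt(-1326 - 429)) = 1/(576 + sqrt(-1755)) = 1/(576 + 3*I*sqrt(195))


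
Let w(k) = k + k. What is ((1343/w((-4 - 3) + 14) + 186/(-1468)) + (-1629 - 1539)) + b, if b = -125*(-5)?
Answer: -6286852/2569 ≈ -2447.2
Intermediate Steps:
w(k) = 2*k
b = 625
((1343/w((-4 - 3) + 14) + 186/(-1468)) + (-1629 - 1539)) + b = ((1343/((2*((-4 - 3) + 14))) + 186/(-1468)) + (-1629 - 1539)) + 625 = ((1343/((2*(-7 + 14))) + 186*(-1/1468)) - 3168) + 625 = ((1343/((2*7)) - 93/734) - 3168) + 625 = ((1343/14 - 93/734) - 3168) + 625 = (246115/2569 - 3168) + 625 = -7892477/2569 + 625 = -6286852/2569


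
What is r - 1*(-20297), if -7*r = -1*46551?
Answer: 188630/7 ≈ 26947.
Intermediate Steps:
r = 46551/7 (r = -(-1)*46551/7 = -1/7*(-46551) = 46551/7 ≈ 6650.1)
r - 1*(-20297) = 46551/7 - 1*(-20297) = 46551/7 + 20297 = 188630/7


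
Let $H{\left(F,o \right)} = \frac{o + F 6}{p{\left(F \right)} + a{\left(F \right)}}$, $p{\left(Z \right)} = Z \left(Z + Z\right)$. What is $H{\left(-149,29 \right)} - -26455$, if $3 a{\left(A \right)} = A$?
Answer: $\frac{3520020340}{133057} \approx 26455.0$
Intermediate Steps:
$p{\left(Z \right)} = 2 Z^{2}$ ($p{\left(Z \right)} = Z 2 Z = 2 Z^{2}$)
$a{\left(A \right)} = \frac{A}{3}$
$H{\left(F,o \right)} = \frac{o + 6 F}{2 F^{2} + \frac{F}{3}}$ ($H{\left(F,o \right)} = \frac{o + F 6}{2 F^{2} + \frac{F}{3}} = \frac{o + 6 F}{2 F^{2} + \frac{F}{3}}$)
$H{\left(-149,29 \right)} - -26455 = \frac{3 \left(29 + 6 \left(-149\right)\right)}{\left(-149\right) \left(1 + 6 \left(-149\right)\right)} - -26455 = 3 \left(- \frac{1}{149}\right) \frac{1}{1 - 894} \left(29 - 894\right) + 26455 = 3 \left(- \frac{1}{149}\right) \frac{1}{-893} \left(-865\right) + 26455 = 3 \left(- \frac{1}{149}\right) \left(- \frac{1}{893}\right) \left(-865\right) + 26455 = - \frac{2595}{133057} + 26455 = \frac{3520020340}{133057}$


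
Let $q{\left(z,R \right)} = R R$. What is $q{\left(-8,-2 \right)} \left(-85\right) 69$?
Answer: $-23460$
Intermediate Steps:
$q{\left(z,R \right)} = R^{2}$
$q{\left(-8,-2 \right)} \left(-85\right) 69 = \left(-2\right)^{2} \left(-85\right) 69 = 4 \left(-85\right) 69 = \left(-340\right) 69 = -23460$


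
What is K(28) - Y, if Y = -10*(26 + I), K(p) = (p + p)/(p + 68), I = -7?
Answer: 2287/12 ≈ 190.58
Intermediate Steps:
K(p) = 2*p/(68 + p) (K(p) = (2*p)/(68 + p) = 2*p/(68 + p))
Y = -190 (Y = -10*(26 - 7) = -10*19 = -190)
K(28) - Y = 2*28/(68 + 28) - 1*(-190) = 2*28/96 + 190 = 2*28*(1/96) + 190 = 7/12 + 190 = 2287/12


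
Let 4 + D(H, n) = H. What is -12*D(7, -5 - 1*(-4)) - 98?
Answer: -134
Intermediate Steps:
D(H, n) = -4 + H
-12*D(7, -5 - 1*(-4)) - 98 = -12*(-4 + 7) - 98 = -12*3 - 98 = -36 - 98 = -134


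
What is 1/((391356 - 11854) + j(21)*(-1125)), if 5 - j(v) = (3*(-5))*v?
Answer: 1/19502 ≈ 5.1277e-5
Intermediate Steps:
j(v) = 5 + 15*v (j(v) = 5 - 3*(-5)*v = 5 - (-15)*v = 5 + 15*v)
1/((391356 - 11854) + j(21)*(-1125)) = 1/((391356 - 11854) + (5 + 15*21)*(-1125)) = 1/(379502 + (5 + 315)*(-1125)) = 1/(379502 + 320*(-1125)) = 1/(379502 - 360000) = 1/19502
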